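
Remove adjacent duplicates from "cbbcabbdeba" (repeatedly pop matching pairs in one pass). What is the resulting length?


Input: cbbcabbdeba
Stack-based adjacent duplicate removal:
  Read 'c': push. Stack: c
  Read 'b': push. Stack: cb
  Read 'b': matches stack top 'b' => pop. Stack: c
  Read 'c': matches stack top 'c' => pop. Stack: (empty)
  Read 'a': push. Stack: a
  Read 'b': push. Stack: ab
  Read 'b': matches stack top 'b' => pop. Stack: a
  Read 'd': push. Stack: ad
  Read 'e': push. Stack: ade
  Read 'b': push. Stack: adeb
  Read 'a': push. Stack: adeba
Final stack: "adeba" (length 5)

5


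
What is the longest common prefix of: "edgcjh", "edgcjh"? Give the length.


Words: edgcjh, edgcjh
  Position 0: all 'e' => match
  Position 1: all 'd' => match
  Position 2: all 'g' => match
  Position 3: all 'c' => match
  Position 4: all 'j' => match
  Position 5: all 'h' => match
LCP = "edgcjh" (length 6)

6


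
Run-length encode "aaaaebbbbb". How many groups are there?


Input: aaaaebbbbb
Scanning for consecutive runs:
  Group 1: 'a' x 4 (positions 0-3)
  Group 2: 'e' x 1 (positions 4-4)
  Group 3: 'b' x 5 (positions 5-9)
Total groups: 3

3


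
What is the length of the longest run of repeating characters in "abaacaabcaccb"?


Input: "abaacaabcaccb"
Scanning for longest run:
  Position 1 ('b'): new char, reset run to 1
  Position 2 ('a'): new char, reset run to 1
  Position 3 ('a'): continues run of 'a', length=2
  Position 4 ('c'): new char, reset run to 1
  Position 5 ('a'): new char, reset run to 1
  Position 6 ('a'): continues run of 'a', length=2
  Position 7 ('b'): new char, reset run to 1
  Position 8 ('c'): new char, reset run to 1
  Position 9 ('a'): new char, reset run to 1
  Position 10 ('c'): new char, reset run to 1
  Position 11 ('c'): continues run of 'c', length=2
  Position 12 ('b'): new char, reset run to 1
Longest run: 'a' with length 2

2


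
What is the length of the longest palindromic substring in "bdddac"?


Input: "bdddac"
Checking substrings for palindromes:
  [1:4] "ddd" (len 3) => palindrome
  [1:3] "dd" (len 2) => palindrome
  [2:4] "dd" (len 2) => palindrome
Longest palindromic substring: "ddd" with length 3

3


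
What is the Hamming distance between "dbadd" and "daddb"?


Comparing "dbadd" and "daddb" position by position:
  Position 0: 'd' vs 'd' => same
  Position 1: 'b' vs 'a' => differ
  Position 2: 'a' vs 'd' => differ
  Position 3: 'd' vs 'd' => same
  Position 4: 'd' vs 'b' => differ
Total differences (Hamming distance): 3

3


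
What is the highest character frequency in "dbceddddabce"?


Input: dbceddddabce
Character counts:
  'a': 1
  'b': 2
  'c': 2
  'd': 5
  'e': 2
Maximum frequency: 5

5


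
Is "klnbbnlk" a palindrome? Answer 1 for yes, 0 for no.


Input: klnbbnlk
Reversed: klnbbnlk
  Compare pos 0 ('k') with pos 7 ('k'): match
  Compare pos 1 ('l') with pos 6 ('l'): match
  Compare pos 2 ('n') with pos 5 ('n'): match
  Compare pos 3 ('b') with pos 4 ('b'): match
Result: palindrome

1


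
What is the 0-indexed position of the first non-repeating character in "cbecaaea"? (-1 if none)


Input: cbecaaea
Character frequencies:
  'a': 3
  'b': 1
  'c': 2
  'e': 2
Scanning left to right for freq == 1:
  Position 0 ('c'): freq=2, skip
  Position 1 ('b'): unique! => answer = 1

1


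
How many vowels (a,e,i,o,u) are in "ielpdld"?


Input: ielpdld
Checking each character:
  'i' at position 0: vowel (running total: 1)
  'e' at position 1: vowel (running total: 2)
  'l' at position 2: consonant
  'p' at position 3: consonant
  'd' at position 4: consonant
  'l' at position 5: consonant
  'd' at position 6: consonant
Total vowels: 2

2


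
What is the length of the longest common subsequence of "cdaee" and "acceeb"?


LCS of "cdaee" and "acceeb"
DP table:
           a    c    c    e    e    b
      0    0    0    0    0    0    0
  c   0    0    1    1    1    1    1
  d   0    0    1    1    1    1    1
  a   0    1    1    1    1    1    1
  e   0    1    1    1    2    2    2
  e   0    1    1    1    2    3    3
LCS length = dp[5][6] = 3

3


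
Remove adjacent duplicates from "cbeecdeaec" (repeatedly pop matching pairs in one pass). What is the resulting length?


Input: cbeecdeaec
Stack-based adjacent duplicate removal:
  Read 'c': push. Stack: c
  Read 'b': push. Stack: cb
  Read 'e': push. Stack: cbe
  Read 'e': matches stack top 'e' => pop. Stack: cb
  Read 'c': push. Stack: cbc
  Read 'd': push. Stack: cbcd
  Read 'e': push. Stack: cbcde
  Read 'a': push. Stack: cbcdea
  Read 'e': push. Stack: cbcdeae
  Read 'c': push. Stack: cbcdeaec
Final stack: "cbcdeaec" (length 8)

8


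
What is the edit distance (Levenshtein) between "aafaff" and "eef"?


Computing edit distance: "aafaff" -> "eef"
DP table:
           e    e    f
      0    1    2    3
  a   1    1    2    3
  a   2    2    2    3
  f   3    3    3    2
  a   4    4    4    3
  f   5    5    5    4
  f   6    6    6    5
Edit distance = dp[6][3] = 5

5


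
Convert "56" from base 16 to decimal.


Input: "56" in base 16
Positional expansion:
  Digit '5' (value 5) x 16^1 = 80
  Digit '6' (value 6) x 16^0 = 6
Sum = 86

86


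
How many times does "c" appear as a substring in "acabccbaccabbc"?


Searching for "c" in "acabccbaccabbc"
Scanning each position:
  Position 0: "a" => no
  Position 1: "c" => MATCH
  Position 2: "a" => no
  Position 3: "b" => no
  Position 4: "c" => MATCH
  Position 5: "c" => MATCH
  Position 6: "b" => no
  Position 7: "a" => no
  Position 8: "c" => MATCH
  Position 9: "c" => MATCH
  Position 10: "a" => no
  Position 11: "b" => no
  Position 12: "b" => no
  Position 13: "c" => MATCH
Total occurrences: 6

6


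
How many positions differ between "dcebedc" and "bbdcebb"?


Comparing "dcebedc" and "bbdcebb" position by position:
  Position 0: 'd' vs 'b' => DIFFER
  Position 1: 'c' vs 'b' => DIFFER
  Position 2: 'e' vs 'd' => DIFFER
  Position 3: 'b' vs 'c' => DIFFER
  Position 4: 'e' vs 'e' => same
  Position 5: 'd' vs 'b' => DIFFER
  Position 6: 'c' vs 'b' => DIFFER
Positions that differ: 6

6


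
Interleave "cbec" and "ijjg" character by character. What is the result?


Interleaving "cbec" and "ijjg":
  Position 0: 'c' from first, 'i' from second => "ci"
  Position 1: 'b' from first, 'j' from second => "bj"
  Position 2: 'e' from first, 'j' from second => "ej"
  Position 3: 'c' from first, 'g' from second => "cg"
Result: cibjejcg

cibjejcg


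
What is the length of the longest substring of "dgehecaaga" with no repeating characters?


Input: "dgehecaaga"
Sliding window (track last position of each char):
  Position 0 ('d'): window [0,0] length 1 -- new best
  Position 1 ('g'): window [0,1] length 2 -- new best
  Position 2 ('e'): window [0,2] length 3 -- new best
  Position 3 ('h'): window [0,3] length 4 -- new best
  Position 4 ('e'): repeat (last at 2), move window start to 3
  Position 4 ('e'): window [3,4] length 2
  Position 5 ('c'): window [3,5] length 3
  Position 6 ('a'): window [3,6] length 4
  Position 7 ('a'): repeat (last at 6), move window start to 7
  Position 7 ('a'): window [7,7] length 1
  Position 8 ('g'): window [7,8] length 2
  Position 9 ('a'): repeat (last at 7), move window start to 8
  Position 9 ('a'): window [8,9] length 2
Longest substring with no repeats: "dgeh" with length 4

4


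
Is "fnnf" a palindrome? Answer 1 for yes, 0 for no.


Input: fnnf
Reversed: fnnf
  Compare pos 0 ('f') with pos 3 ('f'): match
  Compare pos 1 ('n') with pos 2 ('n'): match
Result: palindrome

1


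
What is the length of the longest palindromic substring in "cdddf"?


Input: "cdddf"
Checking substrings for palindromes:
  [1:4] "ddd" (len 3) => palindrome
  [1:3] "dd" (len 2) => palindrome
  [2:4] "dd" (len 2) => palindrome
Longest palindromic substring: "ddd" with length 3

3


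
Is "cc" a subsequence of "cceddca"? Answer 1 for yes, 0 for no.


Check if "cc" is a subsequence of "cceddca"
Greedy scan:
  Position 0 ('c'): matches sub[0] = 'c'
  Position 1 ('c'): matches sub[1] = 'c'
  Position 2 ('e'): no match needed
  Position 3 ('d'): no match needed
  Position 4 ('d'): no match needed
  Position 5 ('c'): no match needed
  Position 6 ('a'): no match needed
All 2 characters matched => is a subsequence

1


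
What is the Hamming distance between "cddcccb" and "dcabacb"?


Comparing "cddcccb" and "dcabacb" position by position:
  Position 0: 'c' vs 'd' => differ
  Position 1: 'd' vs 'c' => differ
  Position 2: 'd' vs 'a' => differ
  Position 3: 'c' vs 'b' => differ
  Position 4: 'c' vs 'a' => differ
  Position 5: 'c' vs 'c' => same
  Position 6: 'b' vs 'b' => same
Total differences (Hamming distance): 5

5


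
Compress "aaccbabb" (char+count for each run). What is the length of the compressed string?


Input: aaccbabb
Runs:
  'a' x 2 => "a2"
  'c' x 2 => "c2"
  'b' x 1 => "b1"
  'a' x 1 => "a1"
  'b' x 2 => "b2"
Compressed: "a2c2b1a1b2"
Compressed length: 10

10


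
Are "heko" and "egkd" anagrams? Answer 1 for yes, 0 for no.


Strings: "heko", "egkd"
Sorted first:  ehko
Sorted second: degk
Differ at position 0: 'e' vs 'd' => not anagrams

0


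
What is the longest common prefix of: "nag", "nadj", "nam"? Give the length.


Words: nag, nadj, nam
  Position 0: all 'n' => match
  Position 1: all 'a' => match
  Position 2: ('g', 'd', 'm') => mismatch, stop
LCP = "na" (length 2)

2


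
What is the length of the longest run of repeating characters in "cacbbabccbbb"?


Input: "cacbbabccbbb"
Scanning for longest run:
  Position 1 ('a'): new char, reset run to 1
  Position 2 ('c'): new char, reset run to 1
  Position 3 ('b'): new char, reset run to 1
  Position 4 ('b'): continues run of 'b', length=2
  Position 5 ('a'): new char, reset run to 1
  Position 6 ('b'): new char, reset run to 1
  Position 7 ('c'): new char, reset run to 1
  Position 8 ('c'): continues run of 'c', length=2
  Position 9 ('b'): new char, reset run to 1
  Position 10 ('b'): continues run of 'b', length=2
  Position 11 ('b'): continues run of 'b', length=3
Longest run: 'b' with length 3

3


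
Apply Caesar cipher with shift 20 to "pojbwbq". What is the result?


Caesar cipher: shift "pojbwbq" by 20
  'p' (pos 15) + 20 = pos 9 = 'j'
  'o' (pos 14) + 20 = pos 8 = 'i'
  'j' (pos 9) + 20 = pos 3 = 'd'
  'b' (pos 1) + 20 = pos 21 = 'v'
  'w' (pos 22) + 20 = pos 16 = 'q'
  'b' (pos 1) + 20 = pos 21 = 'v'
  'q' (pos 16) + 20 = pos 10 = 'k'
Result: jidvqvk

jidvqvk


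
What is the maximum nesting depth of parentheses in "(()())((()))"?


Input: "(()())((()))"
Tracking depth:
  Position 0 '(': depth becomes 1
  Position 1 '(': depth becomes 2
  Position 2 ')': depth becomes 1
  Position 3 '(': depth becomes 2
  Position 4 ')': depth becomes 1
  Position 5 ')': depth becomes 0
  Position 6 '(': depth becomes 1
  Position 7 '(': depth becomes 2
  Position 8 '(': depth becomes 3
  Position 9 ')': depth becomes 2
  Position 10 ')': depth becomes 1
  Position 11 ')': depth becomes 0
Maximum depth reached: 3

3


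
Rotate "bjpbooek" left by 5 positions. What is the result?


Input: "bjpbooek", rotate left by 5
First 5 characters: "bjpbo"
Remaining characters: "oek"
Concatenate remaining + first: "oek" + "bjpbo" = "oekbjpbo"

oekbjpbo


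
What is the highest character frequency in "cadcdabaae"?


Input: cadcdabaae
Character counts:
  'a': 4
  'b': 1
  'c': 2
  'd': 2
  'e': 1
Maximum frequency: 4

4


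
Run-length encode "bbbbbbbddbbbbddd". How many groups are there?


Input: bbbbbbbddbbbbddd
Scanning for consecutive runs:
  Group 1: 'b' x 7 (positions 0-6)
  Group 2: 'd' x 2 (positions 7-8)
  Group 3: 'b' x 4 (positions 9-12)
  Group 4: 'd' x 3 (positions 13-15)
Total groups: 4

4


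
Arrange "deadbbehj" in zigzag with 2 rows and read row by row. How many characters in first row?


Zigzag "deadbbehj" into 2 rows:
Placing characters:
  'd' => row 0
  'e' => row 1
  'a' => row 0
  'd' => row 1
  'b' => row 0
  'b' => row 1
  'e' => row 0
  'h' => row 1
  'j' => row 0
Rows:
  Row 0: "dabej"
  Row 1: "edbh"
First row length: 5

5


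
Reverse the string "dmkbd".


Input: dmkbd
Reading characters right to left:
  Position 4: 'd'
  Position 3: 'b'
  Position 2: 'k'
  Position 1: 'm'
  Position 0: 'd'
Reversed: dbkmd

dbkmd


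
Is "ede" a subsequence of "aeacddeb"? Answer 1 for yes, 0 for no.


Check if "ede" is a subsequence of "aeacddeb"
Greedy scan:
  Position 0 ('a'): no match needed
  Position 1 ('e'): matches sub[0] = 'e'
  Position 2 ('a'): no match needed
  Position 3 ('c'): no match needed
  Position 4 ('d'): matches sub[1] = 'd'
  Position 5 ('d'): no match needed
  Position 6 ('e'): matches sub[2] = 'e'
  Position 7 ('b'): no match needed
All 3 characters matched => is a subsequence

1


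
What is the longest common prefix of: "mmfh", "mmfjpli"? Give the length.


Words: mmfh, mmfjpli
  Position 0: all 'm' => match
  Position 1: all 'm' => match
  Position 2: all 'f' => match
  Position 3: ('h', 'j') => mismatch, stop
LCP = "mmf" (length 3)

3


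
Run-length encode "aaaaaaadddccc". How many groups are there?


Input: aaaaaaadddccc
Scanning for consecutive runs:
  Group 1: 'a' x 7 (positions 0-6)
  Group 2: 'd' x 3 (positions 7-9)
  Group 3: 'c' x 3 (positions 10-12)
Total groups: 3

3


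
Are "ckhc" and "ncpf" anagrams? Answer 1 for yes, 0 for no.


Strings: "ckhc", "ncpf"
Sorted first:  cchk
Sorted second: cfnp
Differ at position 1: 'c' vs 'f' => not anagrams

0


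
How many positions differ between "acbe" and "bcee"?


Comparing "acbe" and "bcee" position by position:
  Position 0: 'a' vs 'b' => DIFFER
  Position 1: 'c' vs 'c' => same
  Position 2: 'b' vs 'e' => DIFFER
  Position 3: 'e' vs 'e' => same
Positions that differ: 2

2


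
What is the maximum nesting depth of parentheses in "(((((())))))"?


Input: "(((((())))))"
Tracking depth:
  Position 0 '(': depth becomes 1
  Position 1 '(': depth becomes 2
  Position 2 '(': depth becomes 3
  Position 3 '(': depth becomes 4
  Position 4 '(': depth becomes 5
  Position 5 '(': depth becomes 6
  Position 6 ')': depth becomes 5
  Position 7 ')': depth becomes 4
  Position 8 ')': depth becomes 3
  Position 9 ')': depth becomes 2
  Position 10 ')': depth becomes 1
  Position 11 ')': depth becomes 0
Maximum depth reached: 6

6


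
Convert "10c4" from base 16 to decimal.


Input: "10c4" in base 16
Positional expansion:
  Digit '1' (value 1) x 16^3 = 4096
  Digit '0' (value 0) x 16^2 = 0
  Digit 'c' (value 12) x 16^1 = 192
  Digit '4' (value 4) x 16^0 = 4
Sum = 4292

4292


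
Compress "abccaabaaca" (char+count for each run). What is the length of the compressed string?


Input: abccaabaaca
Runs:
  'a' x 1 => "a1"
  'b' x 1 => "b1"
  'c' x 2 => "c2"
  'a' x 2 => "a2"
  'b' x 1 => "b1"
  'a' x 2 => "a2"
  'c' x 1 => "c1"
  'a' x 1 => "a1"
Compressed: "a1b1c2a2b1a2c1a1"
Compressed length: 16

16


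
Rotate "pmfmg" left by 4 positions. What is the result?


Input: "pmfmg", rotate left by 4
First 4 characters: "pmfm"
Remaining characters: "g"
Concatenate remaining + first: "g" + "pmfm" = "gpmfm"

gpmfm


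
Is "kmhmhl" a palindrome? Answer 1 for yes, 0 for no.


Input: kmhmhl
Reversed: lhmhmk
  Compare pos 0 ('k') with pos 5 ('l'): MISMATCH
  Compare pos 1 ('m') with pos 4 ('h'): MISMATCH
  Compare pos 2 ('h') with pos 3 ('m'): MISMATCH
Result: not a palindrome

0


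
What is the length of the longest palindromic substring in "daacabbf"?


Input: "daacabbf"
Checking substrings for palindromes:
  [2:5] "aca" (len 3) => palindrome
  [1:3] "aa" (len 2) => palindrome
  [5:7] "bb" (len 2) => palindrome
Longest palindromic substring: "aca" with length 3

3


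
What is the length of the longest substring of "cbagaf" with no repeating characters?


Input: "cbagaf"
Sliding window (track last position of each char):
  Position 0 ('c'): window [0,0] length 1 -- new best
  Position 1 ('b'): window [0,1] length 2 -- new best
  Position 2 ('a'): window [0,2] length 3 -- new best
  Position 3 ('g'): window [0,3] length 4 -- new best
  Position 4 ('a'): repeat (last at 2), move window start to 3
  Position 4 ('a'): window [3,4] length 2
  Position 5 ('f'): window [3,5] length 3
Longest substring with no repeats: "cbag" with length 4

4


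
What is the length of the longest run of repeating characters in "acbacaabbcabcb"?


Input: "acbacaabbcabcb"
Scanning for longest run:
  Position 1 ('c'): new char, reset run to 1
  Position 2 ('b'): new char, reset run to 1
  Position 3 ('a'): new char, reset run to 1
  Position 4 ('c'): new char, reset run to 1
  Position 5 ('a'): new char, reset run to 1
  Position 6 ('a'): continues run of 'a', length=2
  Position 7 ('b'): new char, reset run to 1
  Position 8 ('b'): continues run of 'b', length=2
  Position 9 ('c'): new char, reset run to 1
  Position 10 ('a'): new char, reset run to 1
  Position 11 ('b'): new char, reset run to 1
  Position 12 ('c'): new char, reset run to 1
  Position 13 ('b'): new char, reset run to 1
Longest run: 'a' with length 2

2


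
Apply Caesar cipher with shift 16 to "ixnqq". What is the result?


Caesar cipher: shift "ixnqq" by 16
  'i' (pos 8) + 16 = pos 24 = 'y'
  'x' (pos 23) + 16 = pos 13 = 'n'
  'n' (pos 13) + 16 = pos 3 = 'd'
  'q' (pos 16) + 16 = pos 6 = 'g'
  'q' (pos 16) + 16 = pos 6 = 'g'
Result: yndgg

yndgg


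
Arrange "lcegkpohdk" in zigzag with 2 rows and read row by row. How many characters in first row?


Zigzag "lcegkpohdk" into 2 rows:
Placing characters:
  'l' => row 0
  'c' => row 1
  'e' => row 0
  'g' => row 1
  'k' => row 0
  'p' => row 1
  'o' => row 0
  'h' => row 1
  'd' => row 0
  'k' => row 1
Rows:
  Row 0: "lekod"
  Row 1: "cgphk"
First row length: 5

5


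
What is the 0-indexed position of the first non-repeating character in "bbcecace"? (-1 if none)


Input: bbcecace
Character frequencies:
  'a': 1
  'b': 2
  'c': 3
  'e': 2
Scanning left to right for freq == 1:
  Position 0 ('b'): freq=2, skip
  Position 1 ('b'): freq=2, skip
  Position 2 ('c'): freq=3, skip
  Position 3 ('e'): freq=2, skip
  Position 4 ('c'): freq=3, skip
  Position 5 ('a'): unique! => answer = 5

5


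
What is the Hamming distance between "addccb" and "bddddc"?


Comparing "addccb" and "bddddc" position by position:
  Position 0: 'a' vs 'b' => differ
  Position 1: 'd' vs 'd' => same
  Position 2: 'd' vs 'd' => same
  Position 3: 'c' vs 'd' => differ
  Position 4: 'c' vs 'd' => differ
  Position 5: 'b' vs 'c' => differ
Total differences (Hamming distance): 4

4


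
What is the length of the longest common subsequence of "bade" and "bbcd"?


LCS of "bade" and "bbcd"
DP table:
           b    b    c    d
      0    0    0    0    0
  b   0    1    1    1    1
  a   0    1    1    1    1
  d   0    1    1    1    2
  e   0    1    1    1    2
LCS length = dp[4][4] = 2

2


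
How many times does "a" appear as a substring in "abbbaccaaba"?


Searching for "a" in "abbbaccaaba"
Scanning each position:
  Position 0: "a" => MATCH
  Position 1: "b" => no
  Position 2: "b" => no
  Position 3: "b" => no
  Position 4: "a" => MATCH
  Position 5: "c" => no
  Position 6: "c" => no
  Position 7: "a" => MATCH
  Position 8: "a" => MATCH
  Position 9: "b" => no
  Position 10: "a" => MATCH
Total occurrences: 5

5


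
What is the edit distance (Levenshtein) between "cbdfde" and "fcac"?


Computing edit distance: "cbdfde" -> "fcac"
DP table:
           f    c    a    c
      0    1    2    3    4
  c   1    1    1    2    3
  b   2    2    2    2    3
  d   3    3    3    3    3
  f   4    3    4    4    4
  d   5    4    4    5    5
  e   6    5    5    5    6
Edit distance = dp[6][4] = 6

6


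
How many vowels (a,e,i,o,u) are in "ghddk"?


Input: ghddk
Checking each character:
  'g' at position 0: consonant
  'h' at position 1: consonant
  'd' at position 2: consonant
  'd' at position 3: consonant
  'k' at position 4: consonant
Total vowels: 0

0


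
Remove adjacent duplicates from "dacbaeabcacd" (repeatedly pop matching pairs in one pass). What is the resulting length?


Input: dacbaeabcacd
Stack-based adjacent duplicate removal:
  Read 'd': push. Stack: d
  Read 'a': push. Stack: da
  Read 'c': push. Stack: dac
  Read 'b': push. Stack: dacb
  Read 'a': push. Stack: dacba
  Read 'e': push. Stack: dacbae
  Read 'a': push. Stack: dacbaea
  Read 'b': push. Stack: dacbaeab
  Read 'c': push. Stack: dacbaeabc
  Read 'a': push. Stack: dacbaeabca
  Read 'c': push. Stack: dacbaeabcac
  Read 'd': push. Stack: dacbaeabcacd
Final stack: "dacbaeabcacd" (length 12)

12


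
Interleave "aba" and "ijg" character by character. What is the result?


Interleaving "aba" and "ijg":
  Position 0: 'a' from first, 'i' from second => "ai"
  Position 1: 'b' from first, 'j' from second => "bj"
  Position 2: 'a' from first, 'g' from second => "ag"
Result: aibjag

aibjag


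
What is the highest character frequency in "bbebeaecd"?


Input: bbebeaecd
Character counts:
  'a': 1
  'b': 3
  'c': 1
  'd': 1
  'e': 3
Maximum frequency: 3

3


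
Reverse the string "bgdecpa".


Input: bgdecpa
Reading characters right to left:
  Position 6: 'a'
  Position 5: 'p'
  Position 4: 'c'
  Position 3: 'e'
  Position 2: 'd'
  Position 1: 'g'
  Position 0: 'b'
Reversed: apcedgb

apcedgb


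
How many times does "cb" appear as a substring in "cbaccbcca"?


Searching for "cb" in "cbaccbcca"
Scanning each position:
  Position 0: "cb" => MATCH
  Position 1: "ba" => no
  Position 2: "ac" => no
  Position 3: "cc" => no
  Position 4: "cb" => MATCH
  Position 5: "bc" => no
  Position 6: "cc" => no
  Position 7: "ca" => no
Total occurrences: 2

2


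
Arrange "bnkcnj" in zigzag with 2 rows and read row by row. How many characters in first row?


Zigzag "bnkcnj" into 2 rows:
Placing characters:
  'b' => row 0
  'n' => row 1
  'k' => row 0
  'c' => row 1
  'n' => row 0
  'j' => row 1
Rows:
  Row 0: "bkn"
  Row 1: "ncj"
First row length: 3

3


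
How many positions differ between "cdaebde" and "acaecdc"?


Comparing "cdaebde" and "acaecdc" position by position:
  Position 0: 'c' vs 'a' => DIFFER
  Position 1: 'd' vs 'c' => DIFFER
  Position 2: 'a' vs 'a' => same
  Position 3: 'e' vs 'e' => same
  Position 4: 'b' vs 'c' => DIFFER
  Position 5: 'd' vs 'd' => same
  Position 6: 'e' vs 'c' => DIFFER
Positions that differ: 4

4


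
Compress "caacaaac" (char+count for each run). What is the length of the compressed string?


Input: caacaaac
Runs:
  'c' x 1 => "c1"
  'a' x 2 => "a2"
  'c' x 1 => "c1"
  'a' x 3 => "a3"
  'c' x 1 => "c1"
Compressed: "c1a2c1a3c1"
Compressed length: 10

10


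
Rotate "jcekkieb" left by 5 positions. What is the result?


Input: "jcekkieb", rotate left by 5
First 5 characters: "jcekk"
Remaining characters: "ieb"
Concatenate remaining + first: "ieb" + "jcekk" = "iebjcekk"

iebjcekk


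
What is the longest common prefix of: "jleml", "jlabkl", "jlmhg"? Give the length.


Words: jleml, jlabkl, jlmhg
  Position 0: all 'j' => match
  Position 1: all 'l' => match
  Position 2: ('e', 'a', 'm') => mismatch, stop
LCP = "jl" (length 2)

2


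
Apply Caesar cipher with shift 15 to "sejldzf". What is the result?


Caesar cipher: shift "sejldzf" by 15
  's' (pos 18) + 15 = pos 7 = 'h'
  'e' (pos 4) + 15 = pos 19 = 't'
  'j' (pos 9) + 15 = pos 24 = 'y'
  'l' (pos 11) + 15 = pos 0 = 'a'
  'd' (pos 3) + 15 = pos 18 = 's'
  'z' (pos 25) + 15 = pos 14 = 'o'
  'f' (pos 5) + 15 = pos 20 = 'u'
Result: htyasou

htyasou


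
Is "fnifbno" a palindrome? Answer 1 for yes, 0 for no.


Input: fnifbno
Reversed: onbfinf
  Compare pos 0 ('f') with pos 6 ('o'): MISMATCH
  Compare pos 1 ('n') with pos 5 ('n'): match
  Compare pos 2 ('i') with pos 4 ('b'): MISMATCH
Result: not a palindrome

0


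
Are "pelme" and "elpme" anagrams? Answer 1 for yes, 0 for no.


Strings: "pelme", "elpme"
Sorted first:  eelmp
Sorted second: eelmp
Sorted forms match => anagrams

1


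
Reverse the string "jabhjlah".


Input: jabhjlah
Reading characters right to left:
  Position 7: 'h'
  Position 6: 'a'
  Position 5: 'l'
  Position 4: 'j'
  Position 3: 'h'
  Position 2: 'b'
  Position 1: 'a'
  Position 0: 'j'
Reversed: haljhbaj

haljhbaj


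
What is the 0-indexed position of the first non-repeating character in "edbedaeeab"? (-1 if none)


Input: edbedaeeab
Character frequencies:
  'a': 2
  'b': 2
  'd': 2
  'e': 4
Scanning left to right for freq == 1:
  Position 0 ('e'): freq=4, skip
  Position 1 ('d'): freq=2, skip
  Position 2 ('b'): freq=2, skip
  Position 3 ('e'): freq=4, skip
  Position 4 ('d'): freq=2, skip
  Position 5 ('a'): freq=2, skip
  Position 6 ('e'): freq=4, skip
  Position 7 ('e'): freq=4, skip
  Position 8 ('a'): freq=2, skip
  Position 9 ('b'): freq=2, skip
  No unique character found => answer = -1

-1


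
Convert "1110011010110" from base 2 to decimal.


Input: "1110011010110" in base 2
Positional expansion:
  Digit '1' (value 1) x 2^12 = 4096
  Digit '1' (value 1) x 2^11 = 2048
  Digit '1' (value 1) x 2^10 = 1024
  Digit '0' (value 0) x 2^9 = 0
  Digit '0' (value 0) x 2^8 = 0
  Digit '1' (value 1) x 2^7 = 128
  Digit '1' (value 1) x 2^6 = 64
  Digit '0' (value 0) x 2^5 = 0
  Digit '1' (value 1) x 2^4 = 16
  Digit '0' (value 0) x 2^3 = 0
  Digit '1' (value 1) x 2^2 = 4
  Digit '1' (value 1) x 2^1 = 2
  Digit '0' (value 0) x 2^0 = 0
Sum = 7382

7382


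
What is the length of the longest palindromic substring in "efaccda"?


Input: "efaccda"
Checking substrings for palindromes:
  [3:5] "cc" (len 2) => palindrome
Longest palindromic substring: "cc" with length 2

2


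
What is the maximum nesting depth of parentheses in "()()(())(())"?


Input: "()()(())(())"
Tracking depth:
  Position 0 '(': depth becomes 1
  Position 1 ')': depth becomes 0
  Position 2 '(': depth becomes 1
  Position 3 ')': depth becomes 0
  Position 4 '(': depth becomes 1
  Position 5 '(': depth becomes 2
  Position 6 ')': depth becomes 1
  Position 7 ')': depth becomes 0
  Position 8 '(': depth becomes 1
  Position 9 '(': depth becomes 2
  Position 10 ')': depth becomes 1
  Position 11 ')': depth becomes 0
Maximum depth reached: 2

2


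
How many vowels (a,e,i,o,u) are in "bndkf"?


Input: bndkf
Checking each character:
  'b' at position 0: consonant
  'n' at position 1: consonant
  'd' at position 2: consonant
  'k' at position 3: consonant
  'f' at position 4: consonant
Total vowels: 0

0


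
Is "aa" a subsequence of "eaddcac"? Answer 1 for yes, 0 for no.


Check if "aa" is a subsequence of "eaddcac"
Greedy scan:
  Position 0 ('e'): no match needed
  Position 1 ('a'): matches sub[0] = 'a'
  Position 2 ('d'): no match needed
  Position 3 ('d'): no match needed
  Position 4 ('c'): no match needed
  Position 5 ('a'): matches sub[1] = 'a'
  Position 6 ('c'): no match needed
All 2 characters matched => is a subsequence

1


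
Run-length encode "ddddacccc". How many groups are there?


Input: ddddacccc
Scanning for consecutive runs:
  Group 1: 'd' x 4 (positions 0-3)
  Group 2: 'a' x 1 (positions 4-4)
  Group 3: 'c' x 4 (positions 5-8)
Total groups: 3

3


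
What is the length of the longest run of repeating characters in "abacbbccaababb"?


Input: "abacbbccaababb"
Scanning for longest run:
  Position 1 ('b'): new char, reset run to 1
  Position 2 ('a'): new char, reset run to 1
  Position 3 ('c'): new char, reset run to 1
  Position 4 ('b'): new char, reset run to 1
  Position 5 ('b'): continues run of 'b', length=2
  Position 6 ('c'): new char, reset run to 1
  Position 7 ('c'): continues run of 'c', length=2
  Position 8 ('a'): new char, reset run to 1
  Position 9 ('a'): continues run of 'a', length=2
  Position 10 ('b'): new char, reset run to 1
  Position 11 ('a'): new char, reset run to 1
  Position 12 ('b'): new char, reset run to 1
  Position 13 ('b'): continues run of 'b', length=2
Longest run: 'b' with length 2

2


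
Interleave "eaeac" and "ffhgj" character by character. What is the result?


Interleaving "eaeac" and "ffhgj":
  Position 0: 'e' from first, 'f' from second => "ef"
  Position 1: 'a' from first, 'f' from second => "af"
  Position 2: 'e' from first, 'h' from second => "eh"
  Position 3: 'a' from first, 'g' from second => "ag"
  Position 4: 'c' from first, 'j' from second => "cj"
Result: efafehagcj

efafehagcj


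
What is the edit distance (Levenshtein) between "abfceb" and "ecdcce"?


Computing edit distance: "abfceb" -> "ecdcce"
DP table:
           e    c    d    c    c    e
      0    1    2    3    4    5    6
  a   1    1    2    3    4    5    6
  b   2    2    2    3    4    5    6
  f   3    3    3    3    4    5    6
  c   4    4    3    4    3    4    5
  e   5    4    4    4    4    4    4
  b   6    5    5    5    5    5    5
Edit distance = dp[6][6] = 5

5


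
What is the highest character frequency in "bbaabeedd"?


Input: bbaabeedd
Character counts:
  'a': 2
  'b': 3
  'd': 2
  'e': 2
Maximum frequency: 3

3


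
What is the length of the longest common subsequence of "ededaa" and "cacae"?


LCS of "ededaa" and "cacae"
DP table:
           c    a    c    a    e
      0    0    0    0    0    0
  e   0    0    0    0    0    1
  d   0    0    0    0    0    1
  e   0    0    0    0    0    1
  d   0    0    0    0    0    1
  a   0    0    1    1    1    1
  a   0    0    1    1    2    2
LCS length = dp[6][5] = 2

2


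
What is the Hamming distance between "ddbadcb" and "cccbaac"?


Comparing "ddbadcb" and "cccbaac" position by position:
  Position 0: 'd' vs 'c' => differ
  Position 1: 'd' vs 'c' => differ
  Position 2: 'b' vs 'c' => differ
  Position 3: 'a' vs 'b' => differ
  Position 4: 'd' vs 'a' => differ
  Position 5: 'c' vs 'a' => differ
  Position 6: 'b' vs 'c' => differ
Total differences (Hamming distance): 7

7


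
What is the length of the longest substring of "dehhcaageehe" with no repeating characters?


Input: "dehhcaageehe"
Sliding window (track last position of each char):
  Position 0 ('d'): window [0,0] length 1 -- new best
  Position 1 ('e'): window [0,1] length 2 -- new best
  Position 2 ('h'): window [0,2] length 3 -- new best
  Position 3 ('h'): repeat (last at 2), move window start to 3
  Position 3 ('h'): window [3,3] length 1
  Position 4 ('c'): window [3,4] length 2
  Position 5 ('a'): window [3,5] length 3
  Position 6 ('a'): repeat (last at 5), move window start to 6
  Position 6 ('a'): window [6,6] length 1
  Position 7 ('g'): window [6,7] length 2
  Position 8 ('e'): window [6,8] length 3
  Position 9 ('e'): repeat (last at 8), move window start to 9
  Position 9 ('e'): window [9,9] length 1
  Position 10 ('h'): window [9,10] length 2
  Position 11 ('e'): repeat (last at 9), move window start to 10
  Position 11 ('e'): window [10,11] length 2
Longest substring with no repeats: "deh" with length 3

3


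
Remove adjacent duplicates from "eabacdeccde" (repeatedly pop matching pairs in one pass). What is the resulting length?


Input: eabacdeccde
Stack-based adjacent duplicate removal:
  Read 'e': push. Stack: e
  Read 'a': push. Stack: ea
  Read 'b': push. Stack: eab
  Read 'a': push. Stack: eaba
  Read 'c': push. Stack: eabac
  Read 'd': push. Stack: eabacd
  Read 'e': push. Stack: eabacde
  Read 'c': push. Stack: eabacdec
  Read 'c': matches stack top 'c' => pop. Stack: eabacde
  Read 'd': push. Stack: eabacded
  Read 'e': push. Stack: eabacdede
Final stack: "eabacdede" (length 9)

9


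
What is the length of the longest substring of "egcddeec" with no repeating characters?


Input: "egcddeec"
Sliding window (track last position of each char):
  Position 0 ('e'): window [0,0] length 1 -- new best
  Position 1 ('g'): window [0,1] length 2 -- new best
  Position 2 ('c'): window [0,2] length 3 -- new best
  Position 3 ('d'): window [0,3] length 4 -- new best
  Position 4 ('d'): repeat (last at 3), move window start to 4
  Position 4 ('d'): window [4,4] length 1
  Position 5 ('e'): window [4,5] length 2
  Position 6 ('e'): repeat (last at 5), move window start to 6
  Position 6 ('e'): window [6,6] length 1
  Position 7 ('c'): window [6,7] length 2
Longest substring with no repeats: "egcd" with length 4

4


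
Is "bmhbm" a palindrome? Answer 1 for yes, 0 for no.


Input: bmhbm
Reversed: mbhmb
  Compare pos 0 ('b') with pos 4 ('m'): MISMATCH
  Compare pos 1 ('m') with pos 3 ('b'): MISMATCH
Result: not a palindrome

0


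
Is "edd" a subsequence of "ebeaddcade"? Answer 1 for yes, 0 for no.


Check if "edd" is a subsequence of "ebeaddcade"
Greedy scan:
  Position 0 ('e'): matches sub[0] = 'e'
  Position 1 ('b'): no match needed
  Position 2 ('e'): no match needed
  Position 3 ('a'): no match needed
  Position 4 ('d'): matches sub[1] = 'd'
  Position 5 ('d'): matches sub[2] = 'd'
  Position 6 ('c'): no match needed
  Position 7 ('a'): no match needed
  Position 8 ('d'): no match needed
  Position 9 ('e'): no match needed
All 3 characters matched => is a subsequence

1


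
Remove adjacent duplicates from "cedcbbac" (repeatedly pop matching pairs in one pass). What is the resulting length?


Input: cedcbbac
Stack-based adjacent duplicate removal:
  Read 'c': push. Stack: c
  Read 'e': push. Stack: ce
  Read 'd': push. Stack: ced
  Read 'c': push. Stack: cedc
  Read 'b': push. Stack: cedcb
  Read 'b': matches stack top 'b' => pop. Stack: cedc
  Read 'a': push. Stack: cedca
  Read 'c': push. Stack: cedcac
Final stack: "cedcac" (length 6)

6


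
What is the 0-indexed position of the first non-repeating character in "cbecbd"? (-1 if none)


Input: cbecbd
Character frequencies:
  'b': 2
  'c': 2
  'd': 1
  'e': 1
Scanning left to right for freq == 1:
  Position 0 ('c'): freq=2, skip
  Position 1 ('b'): freq=2, skip
  Position 2 ('e'): unique! => answer = 2

2


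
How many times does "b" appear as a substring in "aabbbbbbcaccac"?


Searching for "b" in "aabbbbbbcaccac"
Scanning each position:
  Position 0: "a" => no
  Position 1: "a" => no
  Position 2: "b" => MATCH
  Position 3: "b" => MATCH
  Position 4: "b" => MATCH
  Position 5: "b" => MATCH
  Position 6: "b" => MATCH
  Position 7: "b" => MATCH
  Position 8: "c" => no
  Position 9: "a" => no
  Position 10: "c" => no
  Position 11: "c" => no
  Position 12: "a" => no
  Position 13: "c" => no
Total occurrences: 6

6


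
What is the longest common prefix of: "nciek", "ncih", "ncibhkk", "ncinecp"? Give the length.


Words: nciek, ncih, ncibhkk, ncinecp
  Position 0: all 'n' => match
  Position 1: all 'c' => match
  Position 2: all 'i' => match
  Position 3: ('e', 'h', 'b', 'n') => mismatch, stop
LCP = "nci" (length 3)

3


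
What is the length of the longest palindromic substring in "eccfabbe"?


Input: "eccfabbe"
Checking substrings for palindromes:
  [1:3] "cc" (len 2) => palindrome
  [5:7] "bb" (len 2) => palindrome
Longest palindromic substring: "cc" with length 2

2


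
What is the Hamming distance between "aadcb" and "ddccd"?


Comparing "aadcb" and "ddccd" position by position:
  Position 0: 'a' vs 'd' => differ
  Position 1: 'a' vs 'd' => differ
  Position 2: 'd' vs 'c' => differ
  Position 3: 'c' vs 'c' => same
  Position 4: 'b' vs 'd' => differ
Total differences (Hamming distance): 4

4


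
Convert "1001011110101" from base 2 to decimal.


Input: "1001011110101" in base 2
Positional expansion:
  Digit '1' (value 1) x 2^12 = 4096
  Digit '0' (value 0) x 2^11 = 0
  Digit '0' (value 0) x 2^10 = 0
  Digit '1' (value 1) x 2^9 = 512
  Digit '0' (value 0) x 2^8 = 0
  Digit '1' (value 1) x 2^7 = 128
  Digit '1' (value 1) x 2^6 = 64
  Digit '1' (value 1) x 2^5 = 32
  Digit '1' (value 1) x 2^4 = 16
  Digit '0' (value 0) x 2^3 = 0
  Digit '1' (value 1) x 2^2 = 4
  Digit '0' (value 0) x 2^1 = 0
  Digit '1' (value 1) x 2^0 = 1
Sum = 4853

4853


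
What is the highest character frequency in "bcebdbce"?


Input: bcebdbce
Character counts:
  'b': 3
  'c': 2
  'd': 1
  'e': 2
Maximum frequency: 3

3


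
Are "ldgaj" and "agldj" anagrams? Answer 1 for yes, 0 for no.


Strings: "ldgaj", "agldj"
Sorted first:  adgjl
Sorted second: adgjl
Sorted forms match => anagrams

1


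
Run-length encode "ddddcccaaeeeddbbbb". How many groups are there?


Input: ddddcccaaeeeddbbbb
Scanning for consecutive runs:
  Group 1: 'd' x 4 (positions 0-3)
  Group 2: 'c' x 3 (positions 4-6)
  Group 3: 'a' x 2 (positions 7-8)
  Group 4: 'e' x 3 (positions 9-11)
  Group 5: 'd' x 2 (positions 12-13)
  Group 6: 'b' x 4 (positions 14-17)
Total groups: 6

6


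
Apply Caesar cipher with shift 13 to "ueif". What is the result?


Caesar cipher: shift "ueif" by 13
  'u' (pos 20) + 13 = pos 7 = 'h'
  'e' (pos 4) + 13 = pos 17 = 'r'
  'i' (pos 8) + 13 = pos 21 = 'v'
  'f' (pos 5) + 13 = pos 18 = 's'
Result: hrvs

hrvs


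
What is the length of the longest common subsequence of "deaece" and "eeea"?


LCS of "deaece" and "eeea"
DP table:
           e    e    e    a
      0    0    0    0    0
  d   0    0    0    0    0
  e   0    1    1    1    1
  a   0    1    1    1    2
  e   0    1    2    2    2
  c   0    1    2    2    2
  e   0    1    2    3    3
LCS length = dp[6][4] = 3

3


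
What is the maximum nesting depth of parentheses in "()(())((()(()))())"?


Input: "()(())((()(()))())"
Tracking depth:
  Position 0 '(': depth becomes 1
  Position 1 ')': depth becomes 0
  Position 2 '(': depth becomes 1
  Position 3 '(': depth becomes 2
  Position 4 ')': depth becomes 1
  Position 5 ')': depth becomes 0
  Position 6 '(': depth becomes 1
  Position 7 '(': depth becomes 2
  Position 8 '(': depth becomes 3
  Position 9 ')': depth becomes 2
  Position 10 '(': depth becomes 3
  Position 11 '(': depth becomes 4
  Position 12 ')': depth becomes 3
  Position 13 ')': depth becomes 2
  Position 14 ')': depth becomes 1
  Position 15 '(': depth becomes 2
  Position 16 ')': depth becomes 1
  Position 17 ')': depth becomes 0
Maximum depth reached: 4

4


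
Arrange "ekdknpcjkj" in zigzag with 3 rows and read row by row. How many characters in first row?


Zigzag "ekdknpcjkj" into 3 rows:
Placing characters:
  'e' => row 0
  'k' => row 1
  'd' => row 2
  'k' => row 1
  'n' => row 0
  'p' => row 1
  'c' => row 2
  'j' => row 1
  'k' => row 0
  'j' => row 1
Rows:
  Row 0: "enk"
  Row 1: "kkpjj"
  Row 2: "dc"
First row length: 3

3


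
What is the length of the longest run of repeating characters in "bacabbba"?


Input: "bacabbba"
Scanning for longest run:
  Position 1 ('a'): new char, reset run to 1
  Position 2 ('c'): new char, reset run to 1
  Position 3 ('a'): new char, reset run to 1
  Position 4 ('b'): new char, reset run to 1
  Position 5 ('b'): continues run of 'b', length=2
  Position 6 ('b'): continues run of 'b', length=3
  Position 7 ('a'): new char, reset run to 1
Longest run: 'b' with length 3

3


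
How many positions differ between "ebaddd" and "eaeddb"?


Comparing "ebaddd" and "eaeddb" position by position:
  Position 0: 'e' vs 'e' => same
  Position 1: 'b' vs 'a' => DIFFER
  Position 2: 'a' vs 'e' => DIFFER
  Position 3: 'd' vs 'd' => same
  Position 4: 'd' vs 'd' => same
  Position 5: 'd' vs 'b' => DIFFER
Positions that differ: 3

3


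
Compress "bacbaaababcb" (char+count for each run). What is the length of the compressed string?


Input: bacbaaababcb
Runs:
  'b' x 1 => "b1"
  'a' x 1 => "a1"
  'c' x 1 => "c1"
  'b' x 1 => "b1"
  'a' x 3 => "a3"
  'b' x 1 => "b1"
  'a' x 1 => "a1"
  'b' x 1 => "b1"
  'c' x 1 => "c1"
  'b' x 1 => "b1"
Compressed: "b1a1c1b1a3b1a1b1c1b1"
Compressed length: 20

20


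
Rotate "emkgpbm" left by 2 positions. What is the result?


Input: "emkgpbm", rotate left by 2
First 2 characters: "em"
Remaining characters: "kgpbm"
Concatenate remaining + first: "kgpbm" + "em" = "kgpbmem"

kgpbmem


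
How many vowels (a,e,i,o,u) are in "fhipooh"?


Input: fhipooh
Checking each character:
  'f' at position 0: consonant
  'h' at position 1: consonant
  'i' at position 2: vowel (running total: 1)
  'p' at position 3: consonant
  'o' at position 4: vowel (running total: 2)
  'o' at position 5: vowel (running total: 3)
  'h' at position 6: consonant
Total vowels: 3

3
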